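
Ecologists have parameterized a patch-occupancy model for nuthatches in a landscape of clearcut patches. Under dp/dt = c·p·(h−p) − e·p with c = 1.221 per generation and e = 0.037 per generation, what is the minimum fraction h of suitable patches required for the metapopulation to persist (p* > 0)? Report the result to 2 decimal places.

0.03

p* = h − e/c is positive only when h > e/c.
h_min = e/c = 0.037/1.221 = 0.0303.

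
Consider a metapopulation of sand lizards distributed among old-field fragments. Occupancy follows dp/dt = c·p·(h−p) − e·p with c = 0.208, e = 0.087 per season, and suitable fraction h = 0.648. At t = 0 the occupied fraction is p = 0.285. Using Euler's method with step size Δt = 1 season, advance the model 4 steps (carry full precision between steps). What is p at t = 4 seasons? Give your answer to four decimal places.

0.2732

Update rule: p ← p + [c·p·(h−p) − e·p]·Δt with Δt = 1.
t = 1: p = 0.28500 + (-0.00328) = 0.28172
t = 2: p = 0.28172 + (-0.00305) = 0.27868
t = 3: p = 0.27868 + (-0.00284) = 0.27584
t = 4: p = 0.27584 + (-0.00265) = 0.27319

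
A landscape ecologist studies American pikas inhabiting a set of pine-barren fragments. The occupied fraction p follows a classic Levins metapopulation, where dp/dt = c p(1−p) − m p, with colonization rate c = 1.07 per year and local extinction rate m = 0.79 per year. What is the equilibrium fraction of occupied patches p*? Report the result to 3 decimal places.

Setting dp/dt = 0 and dividing through by p* gives c·(1−p*) = m.
So p* = 1 − m/c = 1 − 0.79/1.07 = 1 − 0.7383 = 0.2617.

0.262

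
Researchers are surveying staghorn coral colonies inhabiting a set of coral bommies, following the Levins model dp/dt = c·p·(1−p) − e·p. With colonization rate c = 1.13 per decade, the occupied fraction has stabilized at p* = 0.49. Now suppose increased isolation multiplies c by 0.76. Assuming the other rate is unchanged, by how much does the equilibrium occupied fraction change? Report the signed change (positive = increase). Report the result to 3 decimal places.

-0.161

Balance c(1−p*) = e gives e = 1.13×(1 − 0.49000) = 0.57630.
New p* = 1 − e/c = 1 − 0.57630/0.85880 = 0.32895.
Δp* = 0.32895 − 0.49000 = -0.16105.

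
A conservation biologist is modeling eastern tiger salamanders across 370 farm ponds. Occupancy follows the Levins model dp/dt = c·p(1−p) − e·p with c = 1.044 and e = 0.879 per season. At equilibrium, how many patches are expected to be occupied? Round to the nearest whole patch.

p* = 1 − e/c = 1 − 0.879/1.044 = 0.1580.
Expected occupied patches = N × p* = 370 × 0.1580 = 58.48 ≈ 58.

58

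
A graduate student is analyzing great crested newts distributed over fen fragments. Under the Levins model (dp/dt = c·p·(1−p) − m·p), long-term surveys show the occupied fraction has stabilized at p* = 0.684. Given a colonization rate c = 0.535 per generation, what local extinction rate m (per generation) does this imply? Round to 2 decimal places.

0.17

At equilibrium c(1−p*) = m.
m = 0.535 × (1 − 0.684) = 0.535 × 0.3160 = 0.1691.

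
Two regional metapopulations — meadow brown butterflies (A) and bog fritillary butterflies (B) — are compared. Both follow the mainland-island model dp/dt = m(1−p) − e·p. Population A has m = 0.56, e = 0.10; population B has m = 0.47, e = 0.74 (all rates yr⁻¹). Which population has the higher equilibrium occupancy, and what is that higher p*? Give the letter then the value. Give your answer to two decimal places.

A: p*_A = m/(m+e) = 0.56/0.6600 = 0.8485.
B: p*_B = 0.47/1.2100 = 0.3884.
A is higher at 0.8485.

A, 0.85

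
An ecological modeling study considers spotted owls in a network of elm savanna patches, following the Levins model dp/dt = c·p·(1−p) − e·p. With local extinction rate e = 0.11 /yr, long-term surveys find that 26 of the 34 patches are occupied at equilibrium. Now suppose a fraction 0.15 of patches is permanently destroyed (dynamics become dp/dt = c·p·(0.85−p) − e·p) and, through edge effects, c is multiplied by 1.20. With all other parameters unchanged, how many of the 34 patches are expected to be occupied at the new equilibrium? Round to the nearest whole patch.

22

Observed p* = 26/34 = 0.76471.
Balance c(1−p*) = e gives c = e/(1 − 0.76471) = 0.11/0.23529 = 0.46751.
New p* = 0.85 − e/c = 0.85 − 0.11000/0.56101 = 0.65393.
Expected occupied = 34 × 0.65393 = 22.23 ≈ 22.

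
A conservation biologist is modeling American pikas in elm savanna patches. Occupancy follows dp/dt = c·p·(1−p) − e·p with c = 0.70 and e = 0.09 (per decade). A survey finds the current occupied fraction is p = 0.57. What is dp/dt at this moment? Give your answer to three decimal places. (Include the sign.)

0.120

Colonization term: c·p·(1−p) = 0.70×0.57×0.4300 = 0.17157.
Extinction term: e·p = 0.05130.
dp/dt = 0.17157 − 0.05130 = 0.12027.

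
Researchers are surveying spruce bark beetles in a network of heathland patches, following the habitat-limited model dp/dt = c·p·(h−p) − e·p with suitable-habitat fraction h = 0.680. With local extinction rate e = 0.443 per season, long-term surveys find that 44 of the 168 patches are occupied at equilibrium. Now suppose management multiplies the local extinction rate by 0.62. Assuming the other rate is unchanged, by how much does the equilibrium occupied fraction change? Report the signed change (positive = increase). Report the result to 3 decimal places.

Observed p* = 44/168 = 0.26190.
Balance c(h−p*) = e gives c = e/(0.68 − 0.26190) = 0.443/0.41810 = 1.05956.
New p* = 0.68 − e/c = 0.68 − 0.27466/1.05956 = 0.42078.
Δp* = 0.42078 − 0.26190 = +0.15888.

0.159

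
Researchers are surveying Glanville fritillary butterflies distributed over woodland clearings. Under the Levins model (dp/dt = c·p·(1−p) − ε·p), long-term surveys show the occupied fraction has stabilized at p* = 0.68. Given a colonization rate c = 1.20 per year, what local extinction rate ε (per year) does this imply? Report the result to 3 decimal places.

At equilibrium c(1−p*) = ε.
ε = 1.20 × (1 − 0.68) = 1.20 × 0.3200 = 0.3840.

0.384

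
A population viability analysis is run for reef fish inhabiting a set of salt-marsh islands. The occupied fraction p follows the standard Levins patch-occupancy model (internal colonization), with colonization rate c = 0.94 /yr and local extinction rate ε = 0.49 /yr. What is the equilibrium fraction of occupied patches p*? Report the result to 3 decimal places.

Setting dp/dt = 0 and dividing through by p* gives c·(1−p*) = ε.
So p* = 1 − ε/c = 1 − 0.49/0.94 = 1 − 0.5213 = 0.4787.

0.479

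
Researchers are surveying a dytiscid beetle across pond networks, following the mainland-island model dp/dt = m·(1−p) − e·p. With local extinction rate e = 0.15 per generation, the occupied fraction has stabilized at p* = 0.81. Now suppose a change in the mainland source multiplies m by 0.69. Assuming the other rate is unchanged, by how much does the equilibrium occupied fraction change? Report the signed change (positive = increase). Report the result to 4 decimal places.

-0.0637

Balance m(1−p*) = e·p* gives m = e·p*/(1−p*) = 0.15×0.81000/0.19000 = 0.63947.
New p* = m/(m+e) = 0.44123/(0.44123+0.15000) = 0.74629.
Δp* = 0.74629 − 0.81000 = -0.06371.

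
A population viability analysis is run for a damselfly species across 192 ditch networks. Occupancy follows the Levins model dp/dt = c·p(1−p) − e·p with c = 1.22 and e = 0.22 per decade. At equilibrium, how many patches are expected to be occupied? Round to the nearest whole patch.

157

p* = 1 − e/c = 1 − 0.22/1.22 = 0.8197.
Expected occupied patches = N × p* = 192 × 0.8197 = 157.38 ≈ 157.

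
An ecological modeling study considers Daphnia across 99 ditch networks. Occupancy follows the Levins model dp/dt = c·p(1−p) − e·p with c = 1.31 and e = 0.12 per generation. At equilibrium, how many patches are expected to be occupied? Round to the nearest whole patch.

90

p* = 1 − e/c = 1 − 0.12/1.31 = 0.9084.
Expected occupied patches = N × p* = 99 × 0.9084 = 89.93 ≈ 90.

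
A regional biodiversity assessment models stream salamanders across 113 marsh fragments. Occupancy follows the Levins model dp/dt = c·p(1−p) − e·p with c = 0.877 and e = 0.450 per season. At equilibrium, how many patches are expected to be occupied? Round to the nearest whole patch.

p* = 1 − e/c = 1 − 0.450/0.877 = 0.4869.
Expected occupied patches = N × p* = 113 × 0.4869 = 55.02 ≈ 55.

55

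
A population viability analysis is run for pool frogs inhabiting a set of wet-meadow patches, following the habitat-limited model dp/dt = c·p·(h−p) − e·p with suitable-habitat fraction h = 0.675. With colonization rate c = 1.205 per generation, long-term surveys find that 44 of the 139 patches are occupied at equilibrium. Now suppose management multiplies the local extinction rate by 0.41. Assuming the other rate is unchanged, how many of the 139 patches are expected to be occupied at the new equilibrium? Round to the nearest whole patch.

Observed p* = 44/139 = 0.31655.
Balance c(h−p*) = e gives e = 1.205×(0.675 − 0.31655) = 0.43193.
New p* = 0.675 − e/c = 0.675 − 0.17709/1.20500 = 0.52804.
Expected occupied = 139 × 0.52804 = 73.40 ≈ 73.

73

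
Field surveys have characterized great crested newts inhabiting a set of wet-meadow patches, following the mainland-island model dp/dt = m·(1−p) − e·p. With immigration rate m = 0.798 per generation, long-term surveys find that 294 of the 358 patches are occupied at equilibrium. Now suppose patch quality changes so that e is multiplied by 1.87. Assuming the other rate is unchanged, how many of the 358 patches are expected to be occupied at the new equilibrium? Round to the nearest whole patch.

254

Observed p* = 294/358 = 0.82123.
Balance m(1−p*) = e·p* gives e = m(1−p*)/p* = 0.798×0.17877/0.82123 = 0.17371.
New p* = m/(m+e) = 0.79800/(0.79800+0.32484) = 0.71070.
Expected occupied = 358 × 0.71070 = 254.43 ≈ 254.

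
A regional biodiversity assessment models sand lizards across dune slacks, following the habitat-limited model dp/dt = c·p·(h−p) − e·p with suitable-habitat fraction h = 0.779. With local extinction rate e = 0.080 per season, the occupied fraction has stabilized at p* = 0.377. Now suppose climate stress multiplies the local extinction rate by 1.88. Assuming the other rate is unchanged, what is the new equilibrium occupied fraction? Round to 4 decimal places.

0.0232

Balance c(h−p*) = e gives c = e/(0.779 − 0.37700) = 0.080/0.40200 = 0.19900.
New p* = 0.779 − e/c = 0.779 − 0.15040/0.19900 = 0.02322.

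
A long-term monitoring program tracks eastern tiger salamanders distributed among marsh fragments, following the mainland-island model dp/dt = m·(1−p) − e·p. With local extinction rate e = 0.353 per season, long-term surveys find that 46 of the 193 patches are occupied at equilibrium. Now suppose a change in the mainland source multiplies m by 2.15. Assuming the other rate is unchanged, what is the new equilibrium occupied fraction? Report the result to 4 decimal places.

0.4022

Observed p* = 46/193 = 0.23834.
Balance m(1−p*) = e·p* gives m = e·p*/(1−p*) = 0.353×0.23834/0.76166 = 0.11046.
New p* = m/(m+e) = 0.23749/(0.23749+0.35300) = 0.40219.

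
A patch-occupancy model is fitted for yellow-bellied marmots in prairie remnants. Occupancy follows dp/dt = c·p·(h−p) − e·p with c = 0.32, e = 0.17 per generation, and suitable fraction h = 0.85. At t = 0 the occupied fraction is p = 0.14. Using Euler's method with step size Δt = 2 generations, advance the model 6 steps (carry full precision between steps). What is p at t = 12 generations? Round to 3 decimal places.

0.233

Update rule: p ← p + [c·p·(h−p) − e·p]·Δt with Δt = 2.
step 1: Δp = +0.01602, p = 0.15602
step 2: Δp = +0.01625, p = 0.17227
step 3: Δp = +0.01615, p = 0.18841
step 4: Δp = +0.01572, p = 0.20413
step 5: Δp = +0.01497, p = 0.21911
step 6: Δp = +0.01397, p = 0.23308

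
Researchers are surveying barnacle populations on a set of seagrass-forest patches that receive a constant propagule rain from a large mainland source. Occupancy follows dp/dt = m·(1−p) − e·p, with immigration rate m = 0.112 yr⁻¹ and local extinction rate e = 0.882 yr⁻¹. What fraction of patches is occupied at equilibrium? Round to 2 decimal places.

Setting dp/dt = 0: m − m·p* = e·p*, so m = (m+e)·p*.
p* = m/(m+e) = 0.112/(0.112+0.882) = 0.112/0.9940 = 0.1127.

0.11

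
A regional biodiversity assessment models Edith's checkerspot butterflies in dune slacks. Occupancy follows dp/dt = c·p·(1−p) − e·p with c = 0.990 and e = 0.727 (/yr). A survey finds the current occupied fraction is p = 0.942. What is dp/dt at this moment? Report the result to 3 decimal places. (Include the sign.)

-0.631

Colonization term: c·p·(1−p) = 0.990×0.942×0.0580 = 0.05409.
Extinction term: e·p = 0.68483.
dp/dt = 0.05409 − 0.68483 = -0.63074.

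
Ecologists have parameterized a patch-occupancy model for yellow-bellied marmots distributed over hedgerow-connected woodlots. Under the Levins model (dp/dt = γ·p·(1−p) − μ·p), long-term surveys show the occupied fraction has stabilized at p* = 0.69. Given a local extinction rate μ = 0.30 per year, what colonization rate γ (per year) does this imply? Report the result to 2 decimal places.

At equilibrium γ(1−p*) = μ, so γ = μ/(1−p*).
γ = 0.30/(1 − 0.69) = 0.30/0.3100 = 0.9677.

0.97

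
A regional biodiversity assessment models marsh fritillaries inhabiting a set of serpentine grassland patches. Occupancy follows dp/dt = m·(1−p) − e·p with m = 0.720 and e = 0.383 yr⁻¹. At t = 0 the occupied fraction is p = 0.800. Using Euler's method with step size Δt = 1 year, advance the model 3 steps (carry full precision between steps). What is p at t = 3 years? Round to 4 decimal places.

0.6526

Update rule: p ← p + [m·(1−p) − e·p]·Δt with Δt = 1.
t = 1: p = 0.80000 + (-0.16240) = 0.63760
t = 2: p = 0.63760 + (+0.01673) = 0.65433
t = 3: p = 0.65433 + (-0.00172) = 0.65260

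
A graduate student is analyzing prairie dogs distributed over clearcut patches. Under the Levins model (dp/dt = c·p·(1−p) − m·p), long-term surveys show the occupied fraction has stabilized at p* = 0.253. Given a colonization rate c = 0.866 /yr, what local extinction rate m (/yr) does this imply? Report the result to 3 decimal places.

0.647

At equilibrium c(1−p*) = m.
m = 0.866 × (1 − 0.253) = 0.866 × 0.7470 = 0.6469.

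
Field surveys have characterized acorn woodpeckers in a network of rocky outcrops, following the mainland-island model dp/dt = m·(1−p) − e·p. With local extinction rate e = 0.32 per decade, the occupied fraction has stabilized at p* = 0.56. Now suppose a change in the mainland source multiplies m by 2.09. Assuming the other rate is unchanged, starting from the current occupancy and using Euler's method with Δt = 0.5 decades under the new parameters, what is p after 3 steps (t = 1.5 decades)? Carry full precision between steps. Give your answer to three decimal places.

0.715

Balance m(1−p*) = e·p* gives m = e·p*/(1−p*) = 0.32×0.56000/0.44000 = 0.40727.
Starting from p₀ = 0.56000; update p ← p + (dp/dt)·Δt with the new parameters.
p: 0.56000 → 0.65766  (Δp = +0.09766)
p: 0.65766 → 0.69814  (Δp = +0.04047)
p: 0.69814 → 0.71491  (Δp = +0.01677)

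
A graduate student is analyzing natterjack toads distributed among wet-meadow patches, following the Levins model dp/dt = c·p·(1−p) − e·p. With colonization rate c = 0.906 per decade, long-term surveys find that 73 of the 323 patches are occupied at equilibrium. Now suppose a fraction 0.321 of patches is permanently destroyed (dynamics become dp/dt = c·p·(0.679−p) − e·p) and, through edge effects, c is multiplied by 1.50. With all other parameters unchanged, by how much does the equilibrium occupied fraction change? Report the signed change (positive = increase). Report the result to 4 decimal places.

Observed p* = 73/323 = 0.22601.
Balance c(1−p*) = e gives e = 0.906×(1 − 0.22601) = 0.70123.
New p* = 0.679 − e/c = 0.679 − 0.70123/1.35900 = 0.16301.
Δp* = 0.16301 − 0.22601 = -0.06300.

-0.0630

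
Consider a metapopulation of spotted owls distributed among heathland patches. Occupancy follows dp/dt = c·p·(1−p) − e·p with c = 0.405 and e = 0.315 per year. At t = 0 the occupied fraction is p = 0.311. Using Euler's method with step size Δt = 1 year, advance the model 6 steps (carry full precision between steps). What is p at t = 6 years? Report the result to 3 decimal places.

Update rule: p ← p + [c·p·(1−p) − e·p]·Δt with Δt = 1.
  1  |  dp/dt·Δt = -0.011182  |  p_1 = 0.299818
  2  |  dp/dt·Δt = -0.009422  |  p_2 = 0.290396
  3  |  dp/dt·Δt = -0.008018  |  p_3 = 0.282378
  4  |  dp/dt·Δt = -0.006880  |  p_4 = 0.275498
  5  |  dp/dt·Δt = -0.005944  |  p_5 = 0.269554
  6  |  dp/dt·Δt = -0.005167  |  p_6 = 0.264387

0.264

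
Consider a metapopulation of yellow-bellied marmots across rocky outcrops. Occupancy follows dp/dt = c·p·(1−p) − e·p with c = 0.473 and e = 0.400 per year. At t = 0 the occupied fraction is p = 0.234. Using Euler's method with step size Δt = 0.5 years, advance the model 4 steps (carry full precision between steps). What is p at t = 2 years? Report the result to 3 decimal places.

0.218

Update rule: p ← p + [c·p·(1−p) − e·p]·Δt with Δt = 0.5.
  1  |  dp/dt·Δt = -0.004409  |  p_1 = 0.229591
  2  |  dp/dt·Δt = -0.004086  |  p_2 = 0.225505
  3  |  dp/dt·Δt = -0.003796  |  p_3 = 0.221709
  4  |  dp/dt·Δt = -0.003533  |  p_4 = 0.218176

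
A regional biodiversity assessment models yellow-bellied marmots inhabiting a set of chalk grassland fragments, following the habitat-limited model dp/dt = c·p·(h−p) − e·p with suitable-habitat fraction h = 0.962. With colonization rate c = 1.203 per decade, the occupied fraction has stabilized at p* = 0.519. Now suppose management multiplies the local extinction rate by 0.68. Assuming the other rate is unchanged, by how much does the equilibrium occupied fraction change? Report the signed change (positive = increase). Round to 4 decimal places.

0.1418

Balance c(h−p*) = e gives e = 1.203×(0.962 − 0.51900) = 0.53293.
New p* = 0.962 − e/c = 0.962 − 0.36239/1.20300 = 0.66076.
Δp* = 0.66076 − 0.51900 = +0.14176.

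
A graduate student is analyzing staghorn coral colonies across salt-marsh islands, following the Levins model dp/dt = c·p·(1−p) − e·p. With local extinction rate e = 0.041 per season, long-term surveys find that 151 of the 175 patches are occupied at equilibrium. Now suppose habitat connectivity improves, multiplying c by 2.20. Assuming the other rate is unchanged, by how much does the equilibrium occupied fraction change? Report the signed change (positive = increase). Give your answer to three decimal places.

0.075

Observed p* = 151/175 = 0.86286.
Balance c(1−p*) = e gives c = e/(1 − 0.86286) = 0.041/0.13714 = 0.29896.
New p* = 1 − e/c = 1 − 0.04100/0.65771 = 0.93766.
Δp* = 0.93766 − 0.86286 = +0.07480.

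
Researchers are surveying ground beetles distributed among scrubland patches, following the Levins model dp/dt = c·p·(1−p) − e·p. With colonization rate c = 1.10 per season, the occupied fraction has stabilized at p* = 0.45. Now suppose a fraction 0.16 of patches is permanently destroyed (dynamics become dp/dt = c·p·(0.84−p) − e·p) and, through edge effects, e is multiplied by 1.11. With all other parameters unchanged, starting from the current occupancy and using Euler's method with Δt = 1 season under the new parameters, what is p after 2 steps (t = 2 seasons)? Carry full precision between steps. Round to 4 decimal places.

0.2991

Balance c(1−p*) = e gives e = 1.10×(1 − 0.45000) = 0.60500.
Starting from p₀ = 0.45000; update p ← p + (dp/dt)·Δt with the new parameters.
t = 1: p = 0.45000 + (-0.10915) = 0.34085
t = 2: p = 0.34085 + (-0.04175) = 0.29910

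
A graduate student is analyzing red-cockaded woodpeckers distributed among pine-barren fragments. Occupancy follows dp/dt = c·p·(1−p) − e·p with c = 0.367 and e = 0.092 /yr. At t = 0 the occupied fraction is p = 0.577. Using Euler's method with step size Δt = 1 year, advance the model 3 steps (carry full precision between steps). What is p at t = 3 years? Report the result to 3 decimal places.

0.669

Update rule: p ← p + [c·p·(1−p) − e·p]·Δt with Δt = 1.
p: 0.57700 → 0.61349  (Δp = +0.03649)
p: 0.61349 → 0.64407  (Δp = +0.03058)
p: 0.64407 → 0.66895  (Δp = +0.02488)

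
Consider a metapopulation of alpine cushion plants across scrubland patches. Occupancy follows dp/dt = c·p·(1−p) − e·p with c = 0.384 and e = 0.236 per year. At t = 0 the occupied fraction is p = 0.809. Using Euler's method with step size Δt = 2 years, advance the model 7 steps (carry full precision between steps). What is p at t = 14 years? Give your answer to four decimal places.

Update rule: p ← p + [c·p·(1−p) − e·p]·Δt with Δt = 2.
p: 0.80900 → 0.54582  (Δp = -0.26318)
p: 0.54582 → 0.47858  (Δp = -0.06724)
p: 0.47858 → 0.44434  (Δp = -0.03424)
p: 0.44434 → 0.42423  (Δp = -0.02011)
p: 0.42423 → 0.41159  (Δp = -0.01265)
p: 0.41159 → 0.40331  (Δp = -0.00827)
p: 0.40331 → 0.39777  (Δp = -0.00554)

0.3978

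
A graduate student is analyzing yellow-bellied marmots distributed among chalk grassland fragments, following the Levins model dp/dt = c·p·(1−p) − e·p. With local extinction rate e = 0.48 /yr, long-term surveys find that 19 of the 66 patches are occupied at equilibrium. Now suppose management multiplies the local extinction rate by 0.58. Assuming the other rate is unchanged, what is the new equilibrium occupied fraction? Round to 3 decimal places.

Observed p* = 19/66 = 0.28788.
Balance c(1−p*) = e gives c = e/(1 − 0.28788) = 0.48/0.71212 = 0.67404.
New p* = 1 − e/c = 1 − 0.27840/0.67404 = 0.58697.

0.587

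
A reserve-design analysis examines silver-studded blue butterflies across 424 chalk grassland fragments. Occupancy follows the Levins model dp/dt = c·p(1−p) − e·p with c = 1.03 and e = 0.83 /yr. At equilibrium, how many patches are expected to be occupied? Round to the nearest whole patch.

p* = 1 − e/c = 1 − 0.83/1.03 = 0.1942.
Expected occupied patches = N × p* = 424 × 0.1942 = 82.33 ≈ 82.

82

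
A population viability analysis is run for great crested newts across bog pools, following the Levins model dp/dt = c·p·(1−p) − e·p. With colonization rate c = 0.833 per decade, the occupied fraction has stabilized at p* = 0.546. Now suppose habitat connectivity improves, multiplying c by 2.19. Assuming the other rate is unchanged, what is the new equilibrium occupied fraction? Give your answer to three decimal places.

0.793

Balance c(1−p*) = e gives e = 0.833×(1 − 0.54600) = 0.37818.
New p* = 1 − e/c = 1 − 0.37818/1.82427 = 0.79270.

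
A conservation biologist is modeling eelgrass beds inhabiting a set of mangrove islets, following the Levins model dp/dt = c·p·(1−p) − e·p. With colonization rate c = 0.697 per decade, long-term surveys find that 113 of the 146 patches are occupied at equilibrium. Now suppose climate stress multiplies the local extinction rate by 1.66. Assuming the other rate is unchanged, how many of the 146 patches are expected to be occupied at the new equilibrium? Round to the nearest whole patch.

91

Observed p* = 113/146 = 0.77397.
Balance c(1−p*) = e gives e = 0.697×(1 − 0.77397) = 0.15754.
New p* = 1 − e/c = 1 − 0.26152/0.69700 = 0.62479.
Expected occupied = 146 × 0.62479 = 91.22 ≈ 91.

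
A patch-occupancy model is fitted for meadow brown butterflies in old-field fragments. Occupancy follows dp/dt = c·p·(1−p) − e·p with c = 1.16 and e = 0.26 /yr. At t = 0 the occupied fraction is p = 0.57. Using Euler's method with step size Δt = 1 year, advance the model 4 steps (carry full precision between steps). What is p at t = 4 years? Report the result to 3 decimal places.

0.776

Update rule: p ← p + [c·p·(1−p) − e·p]·Δt with Δt = 1.
  1  |  dp/dt·Δt = +0.136116  |  p_1 = 0.706116
  2  |  dp/dt·Δt = +0.057129  |  p_2 = 0.763245
  3  |  dp/dt·Δt = +0.011171  |  p_3 = 0.774416
  4  |  dp/dt·Δt = +0.001299  |  p_4 = 0.775715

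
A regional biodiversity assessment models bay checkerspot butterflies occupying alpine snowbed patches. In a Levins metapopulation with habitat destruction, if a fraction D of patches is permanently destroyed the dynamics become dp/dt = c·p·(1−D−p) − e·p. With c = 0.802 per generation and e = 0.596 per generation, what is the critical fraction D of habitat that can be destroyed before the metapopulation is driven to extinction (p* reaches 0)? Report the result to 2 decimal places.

0.26

The nontrivial equilibrium is p* = (1−D) − e/c; extinction occurs when this hits zero.
So D_crit = 1 − e/c = 1 − 0.596/0.802 = 1 − 0.7431 = 0.2569.
This equals the undisturbed p*, a classic result of Lande's extension.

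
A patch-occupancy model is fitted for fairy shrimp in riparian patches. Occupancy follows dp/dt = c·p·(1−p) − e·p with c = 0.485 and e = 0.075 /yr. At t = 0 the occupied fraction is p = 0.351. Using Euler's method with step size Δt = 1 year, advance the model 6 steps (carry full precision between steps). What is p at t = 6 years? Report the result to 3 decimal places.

0.771

Update rule: p ← p + [c·p·(1−p) − e·p]·Δt with Δt = 1.
t = 1: p = 0.35100 + (+0.08416) = 0.43516
t = 2: p = 0.43516 + (+0.08657) = 0.52173
t = 3: p = 0.52173 + (+0.08189) = 0.60362
t = 4: p = 0.60362 + (+0.07077) = 0.67439
t = 5: p = 0.67439 + (+0.05592) = 0.73031
t = 6: p = 0.73031 + (+0.04075) = 0.77106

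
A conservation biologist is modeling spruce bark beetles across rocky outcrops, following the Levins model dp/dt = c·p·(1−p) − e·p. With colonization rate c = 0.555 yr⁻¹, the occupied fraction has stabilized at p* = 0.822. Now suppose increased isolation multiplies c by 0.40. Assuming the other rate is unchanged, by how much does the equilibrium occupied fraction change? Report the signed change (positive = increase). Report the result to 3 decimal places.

-0.267

Balance c(1−p*) = e gives e = 0.555×(1 − 0.82200) = 0.09879.
New p* = 1 − e/c = 1 − 0.09879/0.22200 = 0.55500.
Δp* = 0.55500 − 0.82200 = -0.26700.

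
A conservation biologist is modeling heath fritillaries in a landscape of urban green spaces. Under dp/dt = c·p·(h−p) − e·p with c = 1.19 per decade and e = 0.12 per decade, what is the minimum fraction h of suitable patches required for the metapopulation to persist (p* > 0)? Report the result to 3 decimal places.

0.101

p* = h − e/c is positive only when h > e/c.
h_min = e/c = 0.12/1.19 = 0.1008.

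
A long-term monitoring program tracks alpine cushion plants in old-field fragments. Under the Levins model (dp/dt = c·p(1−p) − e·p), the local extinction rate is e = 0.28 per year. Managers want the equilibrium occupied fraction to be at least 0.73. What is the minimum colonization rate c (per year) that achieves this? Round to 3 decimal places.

p* = 1 − e/c ≥ 0.73 requires e/c ≤ 0.2700, i.e. c ≥ e/0.2700.
c_min = 0.28/0.2700 = 1.0370.

1.037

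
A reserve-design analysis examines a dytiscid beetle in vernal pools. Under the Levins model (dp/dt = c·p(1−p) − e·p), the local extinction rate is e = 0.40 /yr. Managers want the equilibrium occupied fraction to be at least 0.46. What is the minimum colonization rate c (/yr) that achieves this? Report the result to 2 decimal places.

p* = 1 − e/c ≥ 0.46 requires e/c ≤ 0.5400, i.e. c ≥ e/0.5400.
c_min = 0.40/0.5400 = 0.7407.

0.74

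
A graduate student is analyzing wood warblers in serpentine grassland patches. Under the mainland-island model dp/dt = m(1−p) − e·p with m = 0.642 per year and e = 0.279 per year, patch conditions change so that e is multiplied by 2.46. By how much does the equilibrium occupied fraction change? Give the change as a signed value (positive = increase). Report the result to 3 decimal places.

Before: p* = 0.642/(0.642+0.279) = 0.6971.
After: m = 0.642, e = 0.68634; p* = 0.642/1.3283 = 0.4833.
Δp* = 0.4833 − 0.6971 = -0.2138.

-0.214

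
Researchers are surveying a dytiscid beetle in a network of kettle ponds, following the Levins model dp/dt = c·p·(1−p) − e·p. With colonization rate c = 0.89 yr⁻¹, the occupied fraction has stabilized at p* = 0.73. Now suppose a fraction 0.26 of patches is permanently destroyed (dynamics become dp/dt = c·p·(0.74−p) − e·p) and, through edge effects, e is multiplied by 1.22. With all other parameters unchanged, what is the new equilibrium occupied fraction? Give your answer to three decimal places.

Balance c(1−p*) = e gives e = 0.89×(1 − 0.73000) = 0.24030.
New p* = 0.74 − e/c = 0.74 − 0.29317/0.89000 = 0.41060.

0.411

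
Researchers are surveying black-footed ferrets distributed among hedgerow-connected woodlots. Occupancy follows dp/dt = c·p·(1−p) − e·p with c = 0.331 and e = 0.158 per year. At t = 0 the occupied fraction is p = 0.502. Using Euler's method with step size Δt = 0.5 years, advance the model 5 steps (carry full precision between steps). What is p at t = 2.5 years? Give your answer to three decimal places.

Update rule: p ← p + [c·p·(1−p) − e·p]·Δt with Δt = 0.5.
step 1: Δp = +0.00172, p = 0.50372
step 2: Δp = +0.00158, p = 0.50530
step 3: Δp = +0.00145, p = 0.50675
step 4: Δp = +0.00133, p = 0.50808
step 5: Δp = +0.00123, p = 0.50931

0.509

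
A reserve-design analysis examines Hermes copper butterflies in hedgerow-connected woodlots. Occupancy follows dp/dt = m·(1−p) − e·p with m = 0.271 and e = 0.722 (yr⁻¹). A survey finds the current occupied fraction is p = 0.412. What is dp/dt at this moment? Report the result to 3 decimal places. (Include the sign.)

-0.138

Colonization term: m·(1−p) = 0.271×0.5880 = 0.15935.
Extinction term: e·p = 0.29746.
dp/dt = 0.15935 − 0.29746 = -0.13812.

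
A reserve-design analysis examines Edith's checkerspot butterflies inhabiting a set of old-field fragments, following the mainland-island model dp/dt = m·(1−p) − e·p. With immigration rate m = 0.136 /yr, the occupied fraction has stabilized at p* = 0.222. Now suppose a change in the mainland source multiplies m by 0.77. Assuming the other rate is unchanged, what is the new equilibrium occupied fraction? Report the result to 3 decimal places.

0.180

Balance m(1−p*) = e·p* gives e = m(1−p*)/p* = 0.136×0.77800/0.22200 = 0.47661.
New p* = m/(m+e) = 0.10472/(0.10472+0.47661) = 0.18014.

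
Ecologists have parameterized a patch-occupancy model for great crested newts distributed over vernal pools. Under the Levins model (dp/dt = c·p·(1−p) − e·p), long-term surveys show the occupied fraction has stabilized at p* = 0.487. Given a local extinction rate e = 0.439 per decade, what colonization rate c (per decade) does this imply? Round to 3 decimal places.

0.856

At equilibrium c(1−p*) = e, so c = e/(1−p*).
c = 0.439/(1 − 0.487) = 0.439/0.5130 = 0.8558.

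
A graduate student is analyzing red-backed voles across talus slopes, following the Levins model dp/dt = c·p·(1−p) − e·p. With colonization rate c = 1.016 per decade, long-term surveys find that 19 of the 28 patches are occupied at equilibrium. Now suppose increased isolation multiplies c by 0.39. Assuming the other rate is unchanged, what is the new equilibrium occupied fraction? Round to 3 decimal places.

Observed p* = 19/28 = 0.67857.
Balance c(1−p*) = e gives e = 1.016×(1 − 0.67857) = 0.32657.
New p* = 1 − e/c = 1 − 0.32657/0.39624 = 0.17583.

0.176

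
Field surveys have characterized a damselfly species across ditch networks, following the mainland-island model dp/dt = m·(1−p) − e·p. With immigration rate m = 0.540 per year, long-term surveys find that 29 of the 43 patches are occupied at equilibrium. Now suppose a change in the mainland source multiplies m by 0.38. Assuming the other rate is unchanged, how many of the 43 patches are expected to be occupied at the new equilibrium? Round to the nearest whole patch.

19

Observed p* = 29/43 = 0.67442.
Balance m(1−p*) = e·p* gives e = m(1−p*)/p* = 0.540×0.32558/0.67442 = 0.26069.
New p* = m/(m+e) = 0.20520/(0.20520+0.26069) = 0.44045.
Expected occupied = 43 × 0.44045 = 18.94 ≈ 19.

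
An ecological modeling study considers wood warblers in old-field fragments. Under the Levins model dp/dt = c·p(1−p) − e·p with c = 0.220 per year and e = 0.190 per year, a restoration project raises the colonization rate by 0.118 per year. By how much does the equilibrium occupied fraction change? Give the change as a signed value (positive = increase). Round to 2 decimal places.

Before: p* = 1 − 0.190/0.220 = 0.1364.
After the change, c = 0.338, e = 0.19, so p* = 1 − 0.19/0.338 = 0.4379.
Δp* = 0.4379 − 0.1364 = +0.3015.

0.30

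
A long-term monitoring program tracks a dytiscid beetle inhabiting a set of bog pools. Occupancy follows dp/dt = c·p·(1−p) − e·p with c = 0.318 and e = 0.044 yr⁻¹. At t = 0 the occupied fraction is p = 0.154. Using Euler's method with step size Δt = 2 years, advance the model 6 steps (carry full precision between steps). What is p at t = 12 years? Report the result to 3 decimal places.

0.739

Update rule: p ← p + [c·p·(1−p) − e·p]·Δt with Δt = 2.
t = 2: p = 0.15400 + (+0.06931) = 0.22331
t = 4: p = 0.22331 + (+0.09066) = 0.31397
t = 6: p = 0.31397 + (+0.10936) = 0.42333
t = 8: p = 0.42333 + (+0.11801) = 0.54133
t = 10: p = 0.54133 + (+0.11028) = 0.65161
t = 12: p = 0.65161 + (+0.08704) = 0.73865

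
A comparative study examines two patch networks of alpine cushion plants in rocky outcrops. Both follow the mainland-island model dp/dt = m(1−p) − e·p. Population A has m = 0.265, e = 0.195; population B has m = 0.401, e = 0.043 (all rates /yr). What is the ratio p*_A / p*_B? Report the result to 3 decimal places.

A: p*_A = m/(m+e) = 0.265/0.4600 = 0.5761.
B: p*_B = 0.401/0.4440 = 0.9032.
p*_A / p*_B = 0.5761/0.9032 = 0.6379.

0.638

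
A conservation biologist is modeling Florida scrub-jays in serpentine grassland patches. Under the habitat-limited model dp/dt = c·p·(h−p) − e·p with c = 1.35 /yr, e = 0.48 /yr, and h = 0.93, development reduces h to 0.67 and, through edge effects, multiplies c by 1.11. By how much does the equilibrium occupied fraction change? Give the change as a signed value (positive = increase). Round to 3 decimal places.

-0.225

Before: p* = h − e/c = 0.93 − 0.48/1.35 = 0.93 − 0.3556 = 0.5744.
After: c = 1.4985, e = 0.48, h = 0.67; p* = 0.67 − 0.48/1.4985 = 0.3497.
Δp* = 0.3497 − 0.5744 = -0.2248.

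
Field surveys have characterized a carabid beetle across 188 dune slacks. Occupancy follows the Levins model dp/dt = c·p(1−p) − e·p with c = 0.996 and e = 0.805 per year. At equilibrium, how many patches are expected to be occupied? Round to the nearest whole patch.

p* = 1 − e/c = 1 − 0.805/0.996 = 0.1918.
Expected occupied patches = N × p* = 188 × 0.1918 = 36.05 ≈ 36.

36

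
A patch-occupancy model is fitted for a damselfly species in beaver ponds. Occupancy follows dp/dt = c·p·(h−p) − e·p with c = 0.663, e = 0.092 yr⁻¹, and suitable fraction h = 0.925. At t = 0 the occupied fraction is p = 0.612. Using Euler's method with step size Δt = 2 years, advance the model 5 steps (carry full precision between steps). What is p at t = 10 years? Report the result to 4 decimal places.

Update rule: p ← p + [c·p·(h−p) − e·p]·Δt with Δt = 2.
t = 2: p = 0.61200 + (+0.14140) = 0.75340
t = 4: p = 0.75340 + (+0.03281) = 0.78620
t = 6: p = 0.78620 + (+0.00003) = 0.78624
t = 8: p = 0.78624 + (-0.00000) = 0.78624
t = 10: p = 0.78624 + (+0.00000) = 0.78624

0.7862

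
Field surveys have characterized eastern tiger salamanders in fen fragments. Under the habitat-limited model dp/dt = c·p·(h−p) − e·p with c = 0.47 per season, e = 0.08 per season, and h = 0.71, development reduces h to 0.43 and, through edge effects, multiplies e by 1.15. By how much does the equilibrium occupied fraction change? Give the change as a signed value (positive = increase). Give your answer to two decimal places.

-0.31

Before: p* = h − e/c = 0.71 − 0.08/0.47 = 0.71 − 0.1702 = 0.5398.
After: c = 0.47, e = 0.092, h = 0.43; p* = 0.43 − 0.092/0.47 = 0.2343.
Δp* = 0.2343 − 0.5398 = -0.3055.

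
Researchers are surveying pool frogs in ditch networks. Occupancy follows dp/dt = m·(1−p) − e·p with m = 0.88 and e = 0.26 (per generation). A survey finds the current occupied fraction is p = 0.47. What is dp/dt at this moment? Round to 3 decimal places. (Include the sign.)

0.344

Colonization term: m·(1−p) = 0.88×0.5300 = 0.46640.
Extinction term: e·p = 0.12220.
dp/dt = 0.46640 − 0.12220 = 0.34420.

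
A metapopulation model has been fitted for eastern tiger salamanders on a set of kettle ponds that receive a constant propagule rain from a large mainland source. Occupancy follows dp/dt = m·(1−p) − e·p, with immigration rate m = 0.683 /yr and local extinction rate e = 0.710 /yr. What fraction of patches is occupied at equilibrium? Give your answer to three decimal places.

Setting dp/dt = 0: m − m·p* = e·p*, so m = (m+e)·p*.
p* = m/(m+e) = 0.683/(0.683+0.710) = 0.683/1.3930 = 0.4903.

0.490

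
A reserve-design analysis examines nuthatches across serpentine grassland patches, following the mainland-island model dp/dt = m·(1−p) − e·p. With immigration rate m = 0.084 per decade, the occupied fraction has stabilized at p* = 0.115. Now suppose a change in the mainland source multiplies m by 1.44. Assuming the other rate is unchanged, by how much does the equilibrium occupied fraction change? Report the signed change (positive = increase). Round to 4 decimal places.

Balance m(1−p*) = e·p* gives e = m(1−p*)/p* = 0.084×0.88500/0.11500 = 0.64643.
New p* = m/(m+e) = 0.12096/(0.12096+0.64643) = 0.15763.
Δp* = 0.15763 − 0.11500 = +0.04263.

0.0426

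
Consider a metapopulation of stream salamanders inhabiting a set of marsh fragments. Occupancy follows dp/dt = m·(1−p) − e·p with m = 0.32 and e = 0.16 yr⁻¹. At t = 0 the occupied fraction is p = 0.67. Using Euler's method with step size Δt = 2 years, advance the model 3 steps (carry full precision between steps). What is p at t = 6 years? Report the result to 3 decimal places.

Update rule: p ← p + [m·(1−p) − e·p]·Δt with Δt = 2.
step 1: Δp = -0.00320, p = 0.66680
step 2: Δp = -0.00013, p = 0.66667
step 3: Δp = -0.00001, p = 0.66667

0.667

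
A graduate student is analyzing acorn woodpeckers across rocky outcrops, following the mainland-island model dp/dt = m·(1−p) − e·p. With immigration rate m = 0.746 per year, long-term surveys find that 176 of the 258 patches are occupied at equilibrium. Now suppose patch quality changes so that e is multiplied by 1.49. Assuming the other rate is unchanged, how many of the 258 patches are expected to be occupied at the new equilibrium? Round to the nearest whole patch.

152

Observed p* = 176/258 = 0.68217.
Balance m(1−p*) = e·p* gives e = m(1−p*)/p* = 0.746×0.31783/0.68217 = 0.34757.
New p* = m/(m+e) = 0.74600/(0.74600+0.51788) = 0.59025.
Expected occupied = 258 × 0.59025 = 152.28 ≈ 152.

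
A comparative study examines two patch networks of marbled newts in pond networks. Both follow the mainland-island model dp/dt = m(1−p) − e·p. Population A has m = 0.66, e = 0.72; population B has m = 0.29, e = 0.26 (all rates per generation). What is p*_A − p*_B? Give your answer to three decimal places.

-0.049

A: p*_A = m/(m+e) = 0.66/1.3800 = 0.4783.
B: p*_B = 0.29/0.5500 = 0.5273.
p*_A − p*_B = 0.4783 − 0.5273 = -0.0490.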